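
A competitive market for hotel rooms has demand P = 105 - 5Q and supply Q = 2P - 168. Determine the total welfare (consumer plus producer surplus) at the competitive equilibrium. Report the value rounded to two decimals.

40.09

Rewriting supply in inverse form: P = 84 + 0.5Q.
Set 105 - 5Q = 84 + 0.5Q, which gives 21 = 5.5Q, so Q* = 3.8182 and P* = 105 - 5(3.8182) = 85.9091.
Total surplus is the full triangle between the curves from 0 to Q*: (1/2)(3.8182)(105 - 84) = 40.0909.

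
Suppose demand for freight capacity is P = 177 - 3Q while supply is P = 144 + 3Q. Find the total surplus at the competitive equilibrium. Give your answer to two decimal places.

90.75

Equilibrium: 177 - 3Q = 144 + 3Q, so Q* = 5.5 and P* = 160.5.
CS = (1/2)(5.5)(16.5) = 45.375 and PS = (1/2)(5.5)(16.5) = 45.375, so total surplus = 90.75.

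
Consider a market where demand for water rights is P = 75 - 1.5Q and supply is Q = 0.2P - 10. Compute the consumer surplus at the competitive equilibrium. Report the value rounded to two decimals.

11.09

Rewriting supply in inverse form: P = 50 + 5Q.
Set 75 - 1.5Q = 50 + 5Q, which gives 25 = 6.5Q, so Q* = 3.8462 and P* = 75 - 1.5(3.8462) = 69.2308.
Consumer surplus is the triangle under demand above P*: (1/2)(3.8462)(75 - 69.2308) = (1/2)(3.8462)(5.7692) = 11.0947.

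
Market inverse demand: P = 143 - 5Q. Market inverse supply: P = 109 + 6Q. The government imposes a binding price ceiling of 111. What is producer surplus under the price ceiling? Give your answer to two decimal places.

Without the control, 143 - 5Q = 109 + 6Q so Q* = 3.0909 and P* = 127.5455.
At P = 111, sellers supply (111 - 109)/6 = 0.3333 while buyers want more, so the quantity traded is 0.3333 at price 111.
PS is the triangle above supply below 111: (1/2)(0.3333)(111 - 109) = 0.3333.

0.33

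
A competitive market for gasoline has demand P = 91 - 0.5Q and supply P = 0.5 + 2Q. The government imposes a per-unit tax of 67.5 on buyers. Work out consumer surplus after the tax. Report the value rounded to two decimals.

21.16

Without the tax, 91 - 0.5Q = 0.5 + 2Q so Q* = 36.2 and P* = 72.9.
A tax on buyers shifts demand down by 67.5: (91 - 67.5) - 0.5Q = 0.5 + 2Q, so Q_t = 9.2. Buyers pay P_b = 86.4; sellers receive P_s = P_b - 67.5 = 18.9.
Consumer surplus is the triangle under demand above P_b: (1/2)(9.2)(91 - 86.4) = 21.16.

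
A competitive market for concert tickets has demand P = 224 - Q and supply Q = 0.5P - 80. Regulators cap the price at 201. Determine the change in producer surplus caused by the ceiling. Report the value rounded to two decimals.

-34.86

Rewriting supply in inverse form: P = 160 + 2Q.
Without the control, 224 - Q = 160 + 2Q so Q* = 21.3333 and P* = 202.6667.
At the ceiling price 201, quantity supplied is (201 - 160)/2 = 20.5; supply is the short side, so Q = 20.5 trades at P = 201.
PS goes from (1/2)(21.3333)(42.6667) = 455.1111 to 420.25 (computed as (201 - 160)(20.5) - (1/2)(2)(20.5)^2), a change of -34.8611.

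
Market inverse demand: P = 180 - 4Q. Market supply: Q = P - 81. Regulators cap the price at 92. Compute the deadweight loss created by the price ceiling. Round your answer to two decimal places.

193.60

Rewriting supply in inverse form: P = 81 + Q.
Without the control, 180 - 4Q = 81 + Q so Q* = 19.8 and P* = 100.8.
At P = 92, sellers supply (92 - 81)/1 = 11 while buyers want more, so the quantity traded is 11 at price 92.
At Q = 11 the demand price is 136 and the supply price is 92. Deadweight loss is the triangle between the curves from 11 to 19.8: (1/2)(136 - 92)(19.8 - 11) = 193.6.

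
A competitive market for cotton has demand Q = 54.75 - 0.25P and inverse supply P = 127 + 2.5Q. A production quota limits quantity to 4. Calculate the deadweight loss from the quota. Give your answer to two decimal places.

335.08

Rewriting demand in inverse form: P = 219 - 4Q.
Unrestricted equilibrium: Q* = (219 - 127)/(4 + 2.5) = 14.1538.
At Q = 4 the demand price is 219 - 4(4) = 203 and the supply price is 127 + 2.5(4) = 137.
Deadweight loss is the triangle between the curves from 4 to 14.1538: (1/2)(203 - 137)(14.1538 - 4) = 335.0769.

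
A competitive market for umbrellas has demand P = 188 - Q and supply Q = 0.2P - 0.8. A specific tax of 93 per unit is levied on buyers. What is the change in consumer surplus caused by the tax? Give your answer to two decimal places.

-355.21

Rewriting supply in inverse form: P = 4 + 5Q.
Pre-tax equilibrium: 188 - Q = 4 + 5Q gives Q* = 30.6667, P* = 157.3333.
A tax on buyers shifts demand down by 93: (188 - 93) - Q = 4 + 5Q, so Q_t = 15.1667. Buyers pay P_b = 172.8333; sellers receive P_s = P_b - 93 = 79.8333.
Consumers lose the trapezoid between P* and P_b out to Q_t plus the triangle from Q_t to Q*: change in CS = 115.0139 - 470.2222 = -355.2083.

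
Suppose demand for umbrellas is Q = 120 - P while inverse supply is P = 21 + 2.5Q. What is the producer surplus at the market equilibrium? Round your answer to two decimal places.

1000.10

Rewriting demand in inverse form: P = 120 - Q.
Equilibrium: 120 - Q = 21 + 2.5Q, so Q* = 28.2857 and P* = 91.7143.
The supply curve's price intercept is 21, so PS = (1/2)(Q*)(P* - 21) = (1/2)(28.2857)(70.7143) = 1000.102.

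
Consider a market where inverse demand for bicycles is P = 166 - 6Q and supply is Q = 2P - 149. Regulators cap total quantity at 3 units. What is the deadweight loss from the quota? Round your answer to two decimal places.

398.77

Rewriting supply in inverse form: P = 74.5 + 0.5Q.
Without the quota, 166 - 6Q = 74.5 + 0.5Q gives Q* = 14.0769.
At Q = 3 the demand price is 166 - 6(3) = 148 and the supply price is 74.5 + 0.5(3) = 76.
DWL = (1/2)(gap between curves at 3) x (Q* - 3) = (1/2)(72)(11.0769) = 398.7692.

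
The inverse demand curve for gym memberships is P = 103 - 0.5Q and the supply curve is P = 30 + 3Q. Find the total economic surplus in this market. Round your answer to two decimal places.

761.29

Set 103 - 0.5Q = 30 + 3Q, which gives 73 = 3.5Q, so Q* = 20.8571 and P* = 103 - 0.5(20.8571) = 92.5714.
CS = (1/2)(20.8571)(10.4286) = 108.7551 and PS = (1/2)(20.8571)(62.5714) = 652.5306, so total surplus = 761.2857.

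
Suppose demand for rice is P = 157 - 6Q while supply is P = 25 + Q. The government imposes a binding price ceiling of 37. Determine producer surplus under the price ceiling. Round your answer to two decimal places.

72.00

Free-market equilibrium: 157 - 6Q = 25 + Q gives Q* = 18.8571, P* = 43.8571.
At the ceiling price 37, quantity supplied is (37 - 25)/1 = 12; supply is the short side, so Q = 12 trades at P = 37.
PS is the triangle above supply below 37: (1/2)(12)(37 - 25) = 72.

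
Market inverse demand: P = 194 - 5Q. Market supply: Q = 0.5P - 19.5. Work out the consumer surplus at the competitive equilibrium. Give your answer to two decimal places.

1225.77

Rewriting supply in inverse form: P = 39 + 2Q.
Setting demand equal to supply, 155 = 7Q, so Q* = 22.1429 and P* = 83.2857.
CS is the area between the demand curve and P* from 0 to Q*: (1/2)(22.1429)(110.7143) = 1225.7653.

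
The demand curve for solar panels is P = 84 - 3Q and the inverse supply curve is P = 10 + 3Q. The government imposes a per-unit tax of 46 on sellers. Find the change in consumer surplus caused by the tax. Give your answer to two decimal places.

-195.50

Without the tax, 84 - 3Q = 10 + 3Q so Q* = 12.3333 and P* = 47.
A tax on sellers shifts supply up by 46: 84 - 3Q = 10 + 3Q + 46, so Q_t = 4.6667. Buyers pay P_b = 70; sellers receive P_s = P_b - 46 = 24.
Consumers lose the trapezoid between P* and P_b out to Q_t plus the triangle from Q_t to Q*: change in CS = 32.6667 - 228.1667 = -195.5.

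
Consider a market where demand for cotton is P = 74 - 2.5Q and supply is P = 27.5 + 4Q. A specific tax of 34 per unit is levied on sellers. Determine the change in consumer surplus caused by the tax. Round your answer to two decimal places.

-59.35

Without the tax, 74 - 2.5Q = 27.5 + 4Q so Q* = 7.1538 and P* = 56.1154.
With the tax, sellers need 34 more per unit: 74 - 2.5Q = 27.5 + 4Q + 34, so Q_t = 1.9231. Buyers pay P_b = 69.1923; sellers receive P_s = P_b - 34 = 35.1923.
CS falls from (1/2)(7.1538)(17.8846) = 63.9719 to (1/2)(1.9231)(4.8077) = 4.6228, a change of -59.3491.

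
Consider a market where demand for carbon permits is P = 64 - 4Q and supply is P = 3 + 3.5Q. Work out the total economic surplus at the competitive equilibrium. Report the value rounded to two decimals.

248.07

Equilibrium: 64 - 4Q = 3 + 3.5Q, so Q* = 8.1333 and P* = 31.4667.
Total surplus is the full triangle between the curves from 0 to Q*: (1/2)(8.1333)(64 - 3) = 248.0667.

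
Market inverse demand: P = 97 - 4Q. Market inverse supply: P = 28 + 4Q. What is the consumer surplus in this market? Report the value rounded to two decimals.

148.78

Setting demand equal to supply, 69 = 8Q, so Q* = 8.625 and P* = 62.5.
Consumer surplus is the triangle under demand above P*: (1/2)(8.625)(97 - 62.5) = (1/2)(8.625)(34.5) = 148.7812.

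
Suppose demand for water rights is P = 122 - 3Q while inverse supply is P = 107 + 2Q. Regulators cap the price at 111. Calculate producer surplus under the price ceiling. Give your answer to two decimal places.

4.00

Free-market equilibrium: 122 - 3Q = 107 + 2Q gives Q* = 3, P* = 113.
At the ceiling price 111, quantity supplied is (111 - 107)/2 = 2; supply is the short side, so Q = 2 trades at P = 111.
PS is the triangle above supply below 111: (1/2)(2)(111 - 107) = 4.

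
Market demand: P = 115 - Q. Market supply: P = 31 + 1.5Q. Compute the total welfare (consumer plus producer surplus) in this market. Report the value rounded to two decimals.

1411.20

Equilibrium: 115 - Q = 31 + 1.5Q, so Q* = 33.6 and P* = 81.4.
CS = (1/2)(33.6)(33.6) = 564.48 and PS = (1/2)(33.6)(50.4) = 846.72, so total surplus = 1411.2.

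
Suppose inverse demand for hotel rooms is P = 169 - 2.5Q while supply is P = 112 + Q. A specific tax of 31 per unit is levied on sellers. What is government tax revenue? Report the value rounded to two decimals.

Without the tax, 169 - 2.5Q = 112 + Q so Q* = 16.2857 and P* = 128.2857.
With the tax, sellers need 31 more per unit: 169 - 2.5Q = 112 + Q + 31, so Q_t = 7.4286. Buyers pay P_b = 150.4286; sellers receive P_s = P_b - 31 = 119.4286.
Revenue is the tax times quantity traded: 31 x 7.4286 = 230.2857.

230.29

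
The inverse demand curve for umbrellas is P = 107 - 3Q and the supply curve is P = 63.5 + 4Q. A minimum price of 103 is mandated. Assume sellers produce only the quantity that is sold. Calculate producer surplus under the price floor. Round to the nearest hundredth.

49.11

Free-market equilibrium: 107 - 3Q = 63.5 + 4Q gives Q* = 6.2143, P* = 88.3571.
At P = 103, buyers demand (107 - 103)/3 = 1.3333 while sellers would supply more, so the quantity traded is 1.3333 at price 103.
The supply price at Q = 1.3333 is 68.8333. PS is the trapezoid between 103 and supply over [0, 1.3333]: (1/2)[(103 - 63.5) + (103 - 68.8333)](1.3333) = 49.1111.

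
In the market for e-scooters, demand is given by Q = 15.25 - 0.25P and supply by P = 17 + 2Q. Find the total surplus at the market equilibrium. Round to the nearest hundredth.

Rewriting demand in inverse form: P = 61 - 4Q.
Equilibrium: 61 - 4Q = 17 + 2Q, so Q* = 7.3333 and P* = 31.6667.
CS = (1/2)(7.3333)(29.3333) = 107.5556 and PS = (1/2)(7.3333)(14.6667) = 53.7778, so total surplus = 161.3333.

161.33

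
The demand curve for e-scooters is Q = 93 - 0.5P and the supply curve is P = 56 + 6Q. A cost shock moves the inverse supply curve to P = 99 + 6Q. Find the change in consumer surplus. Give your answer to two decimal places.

Rewriting demand in inverse form: P = 186 - 2Q.
Initial equilibrium: Q_0 = 16.25, P_0 = 153.5; CS_0 = (1/2)(16.25)(32.5) = 264.0625, PS_0 = (1/2)(16.25)(97.5) = 792.1875.
New equilibrium: 186 - 2Q = 99 + 6Q gives Q_1 = 10.875, P_1 = 164.25; CS_1 = 118.2656, PS_1 = 354.7969.
Change in consumer surplus = 118.2656 - 264.0625 = -145.7969.

-145.80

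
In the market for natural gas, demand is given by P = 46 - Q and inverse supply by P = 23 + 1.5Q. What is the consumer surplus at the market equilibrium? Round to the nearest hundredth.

Set 46 - Q = 23 + 1.5Q, which gives 23 = 2.5Q, so Q* = 9.2 and P* = 46 - (9.2) = 36.8.
The demand choke price is 46, so CS = (1/2)(Q*)(46 - P*) = (1/2)(9.2)(9.2) = 42.32.

42.32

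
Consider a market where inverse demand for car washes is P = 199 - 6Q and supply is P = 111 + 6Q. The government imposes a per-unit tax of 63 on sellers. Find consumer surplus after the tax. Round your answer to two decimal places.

13.02

Without the tax, 199 - 6Q = 111 + 6Q so Q* = 7.3333 and P* = 155.
With the tax, sellers need 63 more per unit: 199 - 6Q = 111 + 6Q + 63, so Q_t = 2.0833. Buyers pay P_b = 186.5; sellers receive P_s = P_b - 63 = 123.5.
Consumer surplus is the triangle under demand above P_b: (1/2)(2.0833)(199 - 186.5) = 13.0208.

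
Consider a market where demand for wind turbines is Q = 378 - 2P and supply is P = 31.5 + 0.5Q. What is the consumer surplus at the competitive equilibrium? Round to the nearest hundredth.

Rewriting demand in inverse form: P = 189 - 0.5Q.
Setting demand equal to supply, 157.5 = 1Q, so Q* = 157.5 and P* = 110.25.
CS is the area between the demand curve and P* from 0 to Q*: (1/2)(157.5)(78.75) = 6201.5625.

6201.56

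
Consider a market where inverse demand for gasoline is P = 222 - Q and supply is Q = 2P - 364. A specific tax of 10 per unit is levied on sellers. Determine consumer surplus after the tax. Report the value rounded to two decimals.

Rewriting supply in inverse form: P = 182 + 0.5Q.
Pre-tax equilibrium: 222 - Q = 182 + 0.5Q gives Q* = 26.6667, P* = 195.3333.
With the tax, sellers need 10 more per unit: 222 - Q = 182 + 0.5Q + 10, so Q_t = 20. Buyers pay P_b = 202; sellers receive P_s = P_b - 10 = 192.
CS = (1/2)(Q_t)(222 - P_b) = (1/2)(20)(20) = 200.

200.00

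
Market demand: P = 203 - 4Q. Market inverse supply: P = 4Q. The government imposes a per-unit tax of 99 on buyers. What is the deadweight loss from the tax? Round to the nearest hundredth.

612.56

Without the tax, 203 - 4Q = 4Q so Q* = 25.375 and P* = 101.5.
With the tax, buyers' net willingness to pay falls by 99: (203 - 99) - 4Q = 4Q, so Q_t = 13. Buyers pay P_b = 151; sellers receive P_s = P_b - 99 = 52.
Deadweight loss is the triangle between the curves from Q_t to Q*: (1/2)(25.375 - 13)(99) = 612.5625.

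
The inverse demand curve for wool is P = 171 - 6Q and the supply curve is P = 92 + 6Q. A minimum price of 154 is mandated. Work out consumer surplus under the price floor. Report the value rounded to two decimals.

Without the control, 171 - 6Q = 92 + 6Q so Q* = 6.5833 and P* = 131.5.
At P = 154, buyers demand (171 - 154)/6 = 2.8333 while sellers would supply more, so the quantity traded is 2.8333 at price 154.
CS is the triangle under demand above 154: (1/2)(2.8333)(171 - 154) = 24.0833.

24.08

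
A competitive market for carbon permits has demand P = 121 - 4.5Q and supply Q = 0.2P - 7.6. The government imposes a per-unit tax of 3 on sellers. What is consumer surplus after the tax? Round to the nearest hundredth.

Rewriting supply in inverse form: P = 38 + 5Q.
Pre-tax equilibrium: 121 - 4.5Q = 38 + 5Q gives Q* = 8.7368, P* = 81.6842.
A tax on sellers shifts supply up by 3: 121 - 4.5Q = 38 + 5Q + 3, so Q_t = 8.4211. Buyers pay P_b = 83.1053; sellers receive P_s = P_b - 3 = 80.1053.
CS = (1/2)(Q_t)(121 - P_b) = (1/2)(8.4211)(37.8947) = 159.5568.

159.56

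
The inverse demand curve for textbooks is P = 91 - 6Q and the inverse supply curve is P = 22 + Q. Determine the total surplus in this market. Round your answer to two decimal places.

340.07

Set 91 - 6Q = 22 + Q, which gives 69 = 7Q, so Q* = 9.8571 and P* = 91 - 6(9.8571) = 31.8571.
Total surplus is the full triangle between the curves from 0 to Q*: (1/2)(9.8571)(91 - 22) = 340.0714.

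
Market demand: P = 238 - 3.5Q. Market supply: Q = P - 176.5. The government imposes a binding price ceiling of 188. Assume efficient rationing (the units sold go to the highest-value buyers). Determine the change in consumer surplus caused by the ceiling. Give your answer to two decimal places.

16.70

Rewriting supply in inverse form: P = 176.5 + Q.
Free-market equilibrium: 238 - 3.5Q = 176.5 + Q gives Q* = 13.6667, P* = 190.1667.
At the ceiling price 188, quantity supplied is (188 - 176.5)/1 = 11.5; supply is the short side, so Q = 11.5 trades at P = 188.
CS goes from (1/2)(13.6667)(47.8333) = 326.8611 to 343.5625 (computed as (238 - 188)(11.5) - (1/2)(3.5)(11.5)^2), a change of 16.7014.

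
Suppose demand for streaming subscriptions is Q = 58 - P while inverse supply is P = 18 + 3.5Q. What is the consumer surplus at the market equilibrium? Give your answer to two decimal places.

39.51

Rewriting demand in inverse form: P = 58 - Q.
Setting demand equal to supply, 40 = 4.5Q, so Q* = 8.8889 and P* = 49.1111.
Consumer surplus is the triangle under demand above P*: (1/2)(8.8889)(58 - 49.1111) = (1/2)(8.8889)(8.8889) = 39.5062.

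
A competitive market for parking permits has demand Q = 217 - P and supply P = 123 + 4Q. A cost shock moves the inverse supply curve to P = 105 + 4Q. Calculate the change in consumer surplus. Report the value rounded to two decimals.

74.16

Rewriting demand in inverse form: P = 217 - Q.
Initial equilibrium: Q_0 = 18.8, P_0 = 198.2; CS_0 = (1/2)(18.8)(18.8) = 176.72, PS_0 = (1/2)(18.8)(75.2) = 706.88.
New equilibrium: 217 - Q = 105 + 4Q gives Q_1 = 22.4, P_1 = 194.6; CS_1 = 250.88, PS_1 = 1003.52.
Change in consumer surplus = 250.88 - 176.72 = 74.16.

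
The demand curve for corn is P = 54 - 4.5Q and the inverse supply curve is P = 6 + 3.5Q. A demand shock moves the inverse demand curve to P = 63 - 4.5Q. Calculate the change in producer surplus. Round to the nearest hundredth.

25.84

Initial equilibrium: Q_0 = 6, P_0 = 27; CS_0 = (1/2)(6)(27) = 81, PS_0 = (1/2)(6)(21) = 63.
New equilibrium: 63 - 4.5Q = 6 + 3.5Q gives Q_1 = 7.125, P_1 = 30.9375; CS_1 = 114.2227, PS_1 = 88.8398.
Change in producer surplus = 88.8398 - 63 = 25.8398.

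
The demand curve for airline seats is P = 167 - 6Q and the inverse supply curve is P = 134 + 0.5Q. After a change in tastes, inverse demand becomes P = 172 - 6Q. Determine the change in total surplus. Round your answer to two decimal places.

Initial equilibrium: Q_0 = 5.0769, P_0 = 136.5385; CS_0 = (1/2)(5.0769)(30.4615) = 77.3254, PS_0 = (1/2)(5.0769)(2.5385) = 6.4438.
New equilibrium: 172 - 6Q = 134 + 0.5Q gives Q_1 = 5.8462, P_1 = 136.9231; CS_1 = 102.5325, PS_1 = 8.5444.
Change in total surplus = (102.5325 + 8.5444) - (77.3254 + 6.4438) = 27.3077.

27.31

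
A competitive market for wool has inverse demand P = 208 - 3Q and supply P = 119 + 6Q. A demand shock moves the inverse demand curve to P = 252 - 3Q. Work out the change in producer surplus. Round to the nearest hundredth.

Initial equilibrium: Q_0 = 9.8889, P_0 = 178.3333; CS_0 = (1/2)(9.8889)(29.6667) = 146.6852, PS_0 = (1/2)(9.8889)(59.3333) = 293.3704.
New equilibrium: 252 - 3Q = 119 + 6Q gives Q_1 = 14.7778, P_1 = 207.6667; CS_1 = 327.5741, PS_1 = 655.1481.
Change in producer surplus = 655.1481 - 293.3704 = 361.7778.

361.78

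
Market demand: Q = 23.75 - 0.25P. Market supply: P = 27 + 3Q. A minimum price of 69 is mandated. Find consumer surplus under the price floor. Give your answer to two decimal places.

84.50

Rewriting demand in inverse form: P = 95 - 4Q.
Free-market equilibrium: 95 - 4Q = 27 + 3Q gives Q* = 9.7143, P* = 56.1429.
At the floor price 69, quantity demanded is (95 - 69)/4 = 6.5; demand is the short side, so Q = 6.5 trades at P = 69.
CS is the triangle under demand above 69: (1/2)(6.5)(95 - 69) = 84.5.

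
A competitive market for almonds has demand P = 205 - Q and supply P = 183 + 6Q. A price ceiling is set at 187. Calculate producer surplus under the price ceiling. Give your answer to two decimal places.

Without the control, 205 - Q = 183 + 6Q so Q* = 3.1429 and P* = 201.8571.
At the ceiling price 187, quantity supplied is (187 - 183)/6 = 0.6667; supply is the short side, so Q = 0.6667 trades at P = 187.
PS is the triangle above supply below 187: (1/2)(0.6667)(187 - 183) = 1.3333.

1.33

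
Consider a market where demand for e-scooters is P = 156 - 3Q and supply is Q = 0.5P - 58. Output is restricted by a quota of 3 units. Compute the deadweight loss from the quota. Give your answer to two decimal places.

62.50

Rewriting supply in inverse form: P = 116 + 2Q.
Without the quota, 156 - 3Q = 116 + 2Q gives Q* = 8.
At Q = 3 the demand price is 156 - 3(3) = 147 and the supply price is 116 + 2(3) = 122.
DWL = (1/2)(gap between curves at 3) x (Q* - 3) = (1/2)(25)(5) = 62.5.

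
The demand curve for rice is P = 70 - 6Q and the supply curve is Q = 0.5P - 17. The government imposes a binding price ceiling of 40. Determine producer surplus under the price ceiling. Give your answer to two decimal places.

Rewriting supply in inverse form: P = 34 + 2Q.
Without the control, 70 - 6Q = 34 + 2Q so Q* = 4.5 and P* = 43.
At P = 40, sellers supply (40 - 34)/2 = 3 while buyers want more, so the quantity traded is 3 at price 40.
PS is the triangle above supply below 40: (1/2)(3)(40 - 34) = 9.

9.00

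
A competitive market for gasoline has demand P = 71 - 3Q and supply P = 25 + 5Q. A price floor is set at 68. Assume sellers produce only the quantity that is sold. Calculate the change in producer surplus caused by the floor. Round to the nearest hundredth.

Free-market equilibrium: 71 - 3Q = 25 + 5Q gives Q* = 5.75, P* = 53.75.
At P = 68, buyers demand (71 - 68)/3 = 1 while sellers would supply more, so the quantity traded is 1 at price 68.
PS goes from (1/2)(5.75)(28.75) = 82.6562 to 40.5 (computed as (68 - 25)(1) - (1/2)(5)(1)^2), a change of -42.1562.

-42.16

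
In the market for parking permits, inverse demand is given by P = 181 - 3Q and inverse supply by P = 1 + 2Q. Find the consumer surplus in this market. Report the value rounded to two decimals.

Setting demand equal to supply, 180 = 5Q, so Q* = 36 and P* = 73.
Consumer surplus is the triangle under demand above P*: (1/2)(36)(181 - 73) = (1/2)(36)(108) = 1944.

1944.00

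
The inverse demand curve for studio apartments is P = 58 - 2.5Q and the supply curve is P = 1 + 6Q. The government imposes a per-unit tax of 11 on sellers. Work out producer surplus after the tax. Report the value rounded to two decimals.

Without the tax, 58 - 2.5Q = 1 + 6Q so Q* = 6.7059 and P* = 41.2353.
With the tax, sellers need 11 more per unit: 58 - 2.5Q = 1 + 6Q + 11, so Q_t = 5.4118. Buyers pay P_b = 44.4706; sellers receive P_s = P_b - 11 = 33.4706.
PS = (1/2)(Q_t)(P_s - 1) = (1/2)(5.4118)(32.4706) = 87.8616.

87.86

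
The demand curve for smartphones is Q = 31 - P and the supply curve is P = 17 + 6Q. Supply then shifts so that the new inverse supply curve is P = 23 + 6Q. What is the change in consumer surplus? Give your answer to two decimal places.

Rewriting demand in inverse form: P = 31 - Q.
Initial equilibrium: Q_0 = 2, P_0 = 29; CS_0 = (1/2)(2)(2) = 2, PS_0 = (1/2)(2)(12) = 12.
New equilibrium: 31 - Q = 23 + 6Q gives Q_1 = 1.1429, P_1 = 29.8571; CS_1 = 0.6531, PS_1 = 3.9184.
Change in consumer surplus = 0.6531 - 2 = -1.3469.

-1.35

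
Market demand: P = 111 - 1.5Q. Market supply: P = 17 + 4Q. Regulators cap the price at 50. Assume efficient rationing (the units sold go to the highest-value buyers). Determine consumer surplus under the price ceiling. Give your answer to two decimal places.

Free-market equilibrium: 111 - 1.5Q = 17 + 4Q gives Q* = 17.0909, P* = 85.3636.
At the ceiling price 50, quantity supplied is (50 - 17)/4 = 8.25; supply is the short side, so Q = 8.25 trades at P = 50.
The demand price at Q = 8.25 is 98.625. CS is the trapezoid between demand and 50 over [0, 8.25]: (1/2)[(111 - 50) + (98.625 - 50)](8.25) = 452.2031.

452.20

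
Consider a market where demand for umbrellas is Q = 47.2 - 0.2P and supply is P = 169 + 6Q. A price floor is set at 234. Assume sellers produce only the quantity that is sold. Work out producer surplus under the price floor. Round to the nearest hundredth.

25.52

Rewriting demand in inverse form: P = 236 - 5Q.
Free-market equilibrium: 236 - 5Q = 169 + 6Q gives Q* = 6.0909, P* = 205.5455.
At P = 234, buyers demand (236 - 234)/5 = 0.4 while sellers would supply more, so the quantity traded is 0.4 at price 234.
The supply price at Q = 0.4 is 171.4. PS is the trapezoid between 234 and supply over [0, 0.4]: (1/2)[(234 - 169) + (234 - 171.4)](0.4) = 25.52.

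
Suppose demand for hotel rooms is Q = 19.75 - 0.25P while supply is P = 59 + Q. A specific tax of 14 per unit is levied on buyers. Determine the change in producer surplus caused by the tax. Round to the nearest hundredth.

-7.28

Rewriting demand in inverse form: P = 79 - 4Q.
Pre-tax equilibrium: 79 - 4Q = 59 + Q gives Q* = 4, P* = 63.
With the tax, buyers' net willingness to pay falls by 14: (79 - 14) - 4Q = 59 + Q, so Q_t = 1.2. Buyers pay P_b = 74.2; sellers receive P_s = P_b - 14 = 60.2.
PS falls from (1/2)(4)(4) = 8 to (1/2)(1.2)(1.2) = 0.72, a change of -7.28.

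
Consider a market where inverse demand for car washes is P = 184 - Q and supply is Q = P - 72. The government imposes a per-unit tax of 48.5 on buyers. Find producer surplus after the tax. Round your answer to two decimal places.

504.03

Rewriting supply in inverse form: P = 72 + Q.
Pre-tax equilibrium: 184 - Q = 72 + Q gives Q* = 56, P* = 128.
With the tax, buyers' net willingness to pay falls by 48.5: (184 - 48.5) - Q = 72 + Q, so Q_t = 31.75. Buyers pay P_b = 152.25; sellers receive P_s = P_b - 48.5 = 103.75.
PS = (1/2)(Q_t)(P_s - 72) = (1/2)(31.75)(31.75) = 504.0312.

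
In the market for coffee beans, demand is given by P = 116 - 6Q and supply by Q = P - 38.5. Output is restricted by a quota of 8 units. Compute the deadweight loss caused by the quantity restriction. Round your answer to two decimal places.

Rewriting supply in inverse form: P = 38.5 + Q.
Unrestricted equilibrium: Q* = (116 - 38.5)/(6 + 1) = 11.0714.
At Q = 8 the demand price is 116 - 6(8) = 68 and the supply price is 38.5 + (8) = 46.5.
Deadweight loss is the triangle between the curves from 8 to 11.0714: (1/2)(68 - 46.5)(11.0714 - 8) = 33.0179.

33.02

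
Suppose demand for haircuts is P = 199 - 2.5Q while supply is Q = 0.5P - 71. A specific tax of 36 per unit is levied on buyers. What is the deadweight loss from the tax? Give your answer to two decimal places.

Rewriting supply in inverse form: P = 142 + 2Q.
Without the tax, 199 - 2.5Q = 142 + 2Q so Q* = 12.6667 and P* = 167.3333.
With the tax, buyers' net willingness to pay falls by 36: (199 - 36) - 2.5Q = 142 + 2Q, so Q_t = 4.6667. Buyers pay P_b = 187.3333; sellers receive P_s = P_b - 36 = 151.3333.
Deadweight loss is the triangle between the curves from Q_t to Q*: (1/2)(12.6667 - 4.6667)(36) = 144.

144.00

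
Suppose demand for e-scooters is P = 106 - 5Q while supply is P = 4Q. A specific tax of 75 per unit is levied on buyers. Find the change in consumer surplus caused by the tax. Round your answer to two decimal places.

-317.13

Pre-tax equilibrium: 106 - 5Q = 4Q gives Q* = 11.7778, P* = 47.1111.
With the tax, buyers' net willingness to pay falls by 75: (106 - 75) - 5Q = 4Q, so Q_t = 3.4444. Buyers pay P_b = 88.7778; sellers receive P_s = P_b - 75 = 13.7778.
Consumers lose the trapezoid between P* and P_b out to Q_t plus the triangle from Q_t to Q*: change in CS = 29.6605 - 346.7901 = -317.1296.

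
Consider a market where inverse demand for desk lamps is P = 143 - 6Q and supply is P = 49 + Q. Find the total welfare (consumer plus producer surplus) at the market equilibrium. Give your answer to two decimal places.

Equilibrium: 143 - 6Q = 49 + Q, so Q* = 13.4286 and P* = 62.4286.
CS = (1/2)(13.4286)(80.5714) = 540.9796 and PS = (1/2)(13.4286)(13.4286) = 90.1633, so total surplus = 631.1429.

631.14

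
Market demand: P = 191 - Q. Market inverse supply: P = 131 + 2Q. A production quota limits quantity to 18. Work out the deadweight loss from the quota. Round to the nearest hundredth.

6.00

Unrestricted equilibrium: Q* = (191 - 131)/(1 + 2) = 20.
At Q = 18 the demand price is 191 - (18) = 173 and the supply price is 131 + 2(18) = 167.
DWL = (1/2)(gap between curves at 18) x (Q* - 18) = (1/2)(6)(2) = 6.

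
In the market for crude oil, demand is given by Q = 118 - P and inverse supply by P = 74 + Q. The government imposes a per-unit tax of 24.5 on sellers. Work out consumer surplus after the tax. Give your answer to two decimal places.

Rewriting demand in inverse form: P = 118 - Q.
Without the tax, 118 - Q = 74 + Q so Q* = 22 and P* = 96.
A tax on sellers shifts supply up by 24.5: 118 - Q = 74 + Q + 24.5, so Q_t = 9.75. Buyers pay P_b = 108.25; sellers receive P_s = P_b - 24.5 = 83.75.
CS = (1/2)(Q_t)(118 - P_b) = (1/2)(9.75)(9.75) = 47.5312.

47.53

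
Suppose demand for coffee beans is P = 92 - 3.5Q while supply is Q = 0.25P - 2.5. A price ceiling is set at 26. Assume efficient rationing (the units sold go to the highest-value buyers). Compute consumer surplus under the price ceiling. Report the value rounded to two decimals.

Rewriting supply in inverse form: P = 10 + 4Q.
Without the control, 92 - 3.5Q = 10 + 4Q so Q* = 10.9333 and P* = 53.7333.
At P = 26, sellers supply (26 - 10)/4 = 4 while buyers want more, so the quantity traded is 4 at price 26.
The demand price at Q = 4 is 78. CS is the trapezoid between demand and 26 over [0, 4]: (1/2)[(92 - 26) + (78 - 26)](4) = 236.

236.00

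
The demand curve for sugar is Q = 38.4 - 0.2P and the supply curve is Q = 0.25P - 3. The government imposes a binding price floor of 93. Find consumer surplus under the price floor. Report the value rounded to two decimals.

980.10

Rewriting demand in inverse form: P = 192 - 5Q.
Rewriting supply in inverse form: P = 12 + 4Q.
Without the control, 192 - 5Q = 12 + 4Q so Q* = 20 and P* = 92.
At P = 93, buyers demand (192 - 93)/5 = 19.8 while sellers would supply more, so the quantity traded is 19.8 at price 93.
CS is the triangle under demand above 93: (1/2)(19.8)(192 - 93) = 980.1.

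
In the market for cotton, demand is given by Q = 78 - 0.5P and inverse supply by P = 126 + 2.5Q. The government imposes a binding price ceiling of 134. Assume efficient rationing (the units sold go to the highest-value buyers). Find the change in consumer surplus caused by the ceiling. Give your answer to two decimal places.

15.72

Rewriting demand in inverse form: P = 156 - 2Q.
Without the control, 156 - 2Q = 126 + 2.5Q so Q* = 6.6667 and P* = 142.6667.
At the ceiling price 134, quantity supplied is (134 - 126)/2.5 = 3.2; supply is the short side, so Q = 3.2 trades at P = 134.
CS goes from (1/2)(6.6667)(13.3333) = 44.4444 to 60.16 (computed as (156 - 134)(3.2) - (1/2)(2)(3.2)^2), a change of 15.7156.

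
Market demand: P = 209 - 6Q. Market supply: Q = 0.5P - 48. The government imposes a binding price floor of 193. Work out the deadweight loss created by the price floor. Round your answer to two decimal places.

525.17

Rewriting supply in inverse form: P = 96 + 2Q.
Without the control, 209 - 6Q = 96 + 2Q so Q* = 14.125 and P* = 124.25.
At the floor price 193, quantity demanded is (209 - 193)/6 = 2.6667; demand is the short side, so Q = 2.6667 trades at P = 193.
At Q = 2.6667 the demand price is 193 and the supply price is 101.3333. Deadweight loss is the triangle between the curves from 2.6667 to 14.125: (1/2)(193 - 101.3333)(14.125 - 2.6667) = 525.1736.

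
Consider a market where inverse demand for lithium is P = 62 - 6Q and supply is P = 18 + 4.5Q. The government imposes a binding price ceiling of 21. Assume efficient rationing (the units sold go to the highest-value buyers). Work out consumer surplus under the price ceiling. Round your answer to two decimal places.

Without the control, 62 - 6Q = 18 + 4.5Q so Q* = 4.1905 and P* = 36.8571.
At P = 21, sellers supply (21 - 18)/4.5 = 0.6667 while buyers want more, so the quantity traded is 0.6667 at price 21.
The demand price at Q = 0.6667 is 58. CS is the trapezoid between demand and 21 over [0, 0.6667]: (1/2)[(62 - 21) + (58 - 21)](0.6667) = 26.

26.00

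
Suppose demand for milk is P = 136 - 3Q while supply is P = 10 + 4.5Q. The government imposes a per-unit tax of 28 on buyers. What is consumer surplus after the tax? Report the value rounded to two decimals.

256.11

Pre-tax equilibrium: 136 - 3Q = 10 + 4.5Q gives Q* = 16.8, P* = 85.6.
A tax on buyers shifts demand down by 28: (136 - 28) - 3Q = 10 + 4.5Q, so Q_t = 13.0667. Buyers pay P_b = 96.8; sellers receive P_s = P_b - 28 = 68.8.
CS = (1/2)(Q_t)(136 - P_b) = (1/2)(13.0667)(39.2) = 256.1067.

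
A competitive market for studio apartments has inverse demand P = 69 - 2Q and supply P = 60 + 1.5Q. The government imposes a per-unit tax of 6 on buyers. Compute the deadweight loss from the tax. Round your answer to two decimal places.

Pre-tax equilibrium: 69 - 2Q = 60 + 1.5Q gives Q* = 2.5714, P* = 63.8571.
With the tax, buyers' net willingness to pay falls by 6: (69 - 6) - 2Q = 60 + 1.5Q, so Q_t = 0.8571. Buyers pay P_b = 67.2857; sellers receive P_s = P_b - 6 = 61.2857.
The welfare triangle lost has base Q* - Q_t = 1.7143 and height t = 6, so DWL = (1/2)(1.7143)(6) = 5.1429.

5.14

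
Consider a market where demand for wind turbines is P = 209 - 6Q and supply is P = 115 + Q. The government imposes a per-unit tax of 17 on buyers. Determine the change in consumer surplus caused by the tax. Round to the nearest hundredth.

-177.98

Without the tax, 209 - 6Q = 115 + Q so Q* = 13.4286 and P* = 128.4286.
With the tax, buyers' net willingness to pay falls by 17: (209 - 17) - 6Q = 115 + Q, so Q_t = 11. Buyers pay P_b = 143; sellers receive P_s = P_b - 17 = 126.
CS falls from (1/2)(13.4286)(80.5714) = 540.9796 to (1/2)(11)(66) = 363, a change of -177.9796.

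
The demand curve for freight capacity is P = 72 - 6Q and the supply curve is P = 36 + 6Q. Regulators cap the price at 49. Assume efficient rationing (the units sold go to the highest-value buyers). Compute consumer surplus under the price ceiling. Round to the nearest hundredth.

Free-market equilibrium: 72 - 6Q = 36 + 6Q gives Q* = 3, P* = 54.
At P = 49, sellers supply (49 - 36)/6 = 2.1667 while buyers want more, so the quantity traded is 2.1667 at price 49.
The demand price at Q = 2.1667 is 59. CS is the trapezoid between demand and 49 over [0, 2.1667]: (1/2)[(72 - 49) + (59 - 49)](2.1667) = 35.75.

35.75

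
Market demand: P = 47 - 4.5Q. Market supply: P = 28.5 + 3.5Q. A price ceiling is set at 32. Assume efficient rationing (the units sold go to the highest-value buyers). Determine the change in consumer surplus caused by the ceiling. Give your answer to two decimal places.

0.72

Without the control, 47 - 4.5Q = 28.5 + 3.5Q so Q* = 2.3125 and P* = 36.5938.
At the ceiling price 32, quantity supplied is (32 - 28.5)/3.5 = 1; supply is the short side, so Q = 1 trades at P = 32.
CS goes from (1/2)(2.3125)(10.4062) = 12.0322 to 12.75 (computed as (47 - 32)(1) - (1/2)(4.5)(1)^2), a change of 0.7178.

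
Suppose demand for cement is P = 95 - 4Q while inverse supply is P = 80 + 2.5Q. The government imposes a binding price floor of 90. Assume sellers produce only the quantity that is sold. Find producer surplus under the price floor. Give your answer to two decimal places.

10.55

Without the control, 95 - 4Q = 80 + 2.5Q so Q* = 2.3077 and P* = 85.7692.
At the floor price 90, quantity demanded is (95 - 90)/4 = 1.25; demand is the short side, so Q = 1.25 trades at P = 90.
The supply price at Q = 1.25 is 83.125. PS is the trapezoid between 90 and supply over [0, 1.25]: (1/2)[(90 - 80) + (90 - 83.125)](1.25) = 10.5469.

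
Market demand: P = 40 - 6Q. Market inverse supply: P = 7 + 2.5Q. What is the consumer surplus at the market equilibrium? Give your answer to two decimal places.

Setting demand equal to supply, 33 = 8.5Q, so Q* = 3.8824 and P* = 16.7059.
Consumer surplus is the triangle under demand above P*: (1/2)(3.8824)(40 - 16.7059) = (1/2)(3.8824)(23.2941) = 45.218.

45.22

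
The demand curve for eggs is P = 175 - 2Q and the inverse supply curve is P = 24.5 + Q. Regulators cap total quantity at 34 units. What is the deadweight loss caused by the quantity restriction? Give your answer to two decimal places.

392.04

Unrestricted equilibrium: Q* = (175 - 24.5)/(2 + 1) = 50.1667.
At Q = 34 the demand price is 175 - 2(34) = 107 and the supply price is 24.5 + (34) = 58.5.
DWL = (1/2)(gap between curves at 34) x (Q* - 34) = (1/2)(48.5)(16.1667) = 392.0417.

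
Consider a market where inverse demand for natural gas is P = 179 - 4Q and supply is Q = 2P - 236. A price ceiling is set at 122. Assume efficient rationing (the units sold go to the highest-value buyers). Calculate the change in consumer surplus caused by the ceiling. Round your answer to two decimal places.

Rewriting supply in inverse form: P = 118 + 0.5Q.
Without the control, 179 - 4Q = 118 + 0.5Q so Q* = 13.5556 and P* = 124.7778.
At P = 122, sellers supply (122 - 118)/0.5 = 8 while buyers want more, so the quantity traded is 8 at price 122.
CS goes from (1/2)(13.5556)(54.2222) = 367.5062 to 328 (computed as (179 - 122)(8) - (1/2)(4)(8)^2), a change of -39.5062.

-39.51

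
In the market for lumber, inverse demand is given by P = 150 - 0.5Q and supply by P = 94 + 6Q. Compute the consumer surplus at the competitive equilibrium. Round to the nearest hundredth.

Equilibrium: 150 - 0.5Q = 94 + 6Q, so Q* = 8.6154 and P* = 145.6923.
Consumer surplus is the triangle under demand above P*: (1/2)(8.6154)(150 - 145.6923) = (1/2)(8.6154)(4.3077) = 18.5562.

18.56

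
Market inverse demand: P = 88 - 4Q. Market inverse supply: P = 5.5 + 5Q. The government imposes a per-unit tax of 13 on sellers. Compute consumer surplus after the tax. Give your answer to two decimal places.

Without the tax, 88 - 4Q = 5.5 + 5Q so Q* = 9.1667 and P* = 51.3333.
A tax on sellers shifts supply up by 13: 88 - 4Q = 5.5 + 5Q + 13, so Q_t = 7.7222. Buyers pay P_b = 57.1111; sellers receive P_s = P_b - 13 = 44.1111.
Consumer surplus is the triangle under demand above P_b: (1/2)(7.7222)(88 - 57.1111) = 119.2654.

119.27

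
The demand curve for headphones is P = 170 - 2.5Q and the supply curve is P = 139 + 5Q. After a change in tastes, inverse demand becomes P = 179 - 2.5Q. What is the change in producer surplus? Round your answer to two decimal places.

28.40

Initial equilibrium: Q_0 = 4.1333, P_0 = 159.6667; CS_0 = (1/2)(4.1333)(10.3333) = 21.3556, PS_0 = (1/2)(4.1333)(20.6667) = 42.7111.
New equilibrium: 179 - 2.5Q = 139 + 5Q gives Q_1 = 5.3333, P_1 = 165.6667; CS_1 = 35.5556, PS_1 = 71.1111.
Change in producer surplus = 71.1111 - 42.7111 = 28.4.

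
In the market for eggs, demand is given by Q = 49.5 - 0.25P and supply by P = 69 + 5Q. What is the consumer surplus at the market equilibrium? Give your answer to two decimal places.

410.89

Rewriting demand in inverse form: P = 198 - 4Q.
Set 198 - 4Q = 69 + 5Q, which gives 129 = 9Q, so Q* = 14.3333 and P* = 198 - 4(14.3333) = 140.6667.
The demand choke price is 198, so CS = (1/2)(Q*)(198 - P*) = (1/2)(14.3333)(57.3333) = 410.8889.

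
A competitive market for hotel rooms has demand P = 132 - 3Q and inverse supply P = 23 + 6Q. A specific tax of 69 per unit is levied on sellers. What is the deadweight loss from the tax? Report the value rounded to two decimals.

Without the tax, 132 - 3Q = 23 + 6Q so Q* = 12.1111 and P* = 95.6667.
A tax on sellers shifts supply up by 69: 132 - 3Q = 23 + 6Q + 69, so Q_t = 4.4444. Buyers pay P_b = 118.6667; sellers receive P_s = P_b - 69 = 49.6667.
Deadweight loss is the triangle between the curves from Q_t to Q*: (1/2)(12.1111 - 4.4444)(69) = 264.5.

264.50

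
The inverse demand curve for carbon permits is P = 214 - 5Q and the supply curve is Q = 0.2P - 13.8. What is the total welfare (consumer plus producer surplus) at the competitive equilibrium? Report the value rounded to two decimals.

1051.25

Rewriting supply in inverse form: P = 69 + 5Q.
Equilibrium: 214 - 5Q = 69 + 5Q, so Q* = 14.5 and P* = 141.5.
CS = (1/2)(14.5)(72.5) = 525.625 and PS = (1/2)(14.5)(72.5) = 525.625, so total surplus = 1051.25.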